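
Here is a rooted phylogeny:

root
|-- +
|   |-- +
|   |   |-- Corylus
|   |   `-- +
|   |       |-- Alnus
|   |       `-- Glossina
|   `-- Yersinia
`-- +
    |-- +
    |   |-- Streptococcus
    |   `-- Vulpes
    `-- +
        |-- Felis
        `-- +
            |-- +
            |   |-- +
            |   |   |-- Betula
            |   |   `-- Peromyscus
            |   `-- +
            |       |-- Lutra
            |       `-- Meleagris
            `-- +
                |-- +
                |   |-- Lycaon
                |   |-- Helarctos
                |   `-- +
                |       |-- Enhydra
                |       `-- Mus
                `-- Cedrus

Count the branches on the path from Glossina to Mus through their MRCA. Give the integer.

11

The MRCA of Glossina and Mus is the root of the tree.
From Glossina up to that node: 4 branches. From Mus up to the same node: 7 branches. Total: 4 + 7 = 11.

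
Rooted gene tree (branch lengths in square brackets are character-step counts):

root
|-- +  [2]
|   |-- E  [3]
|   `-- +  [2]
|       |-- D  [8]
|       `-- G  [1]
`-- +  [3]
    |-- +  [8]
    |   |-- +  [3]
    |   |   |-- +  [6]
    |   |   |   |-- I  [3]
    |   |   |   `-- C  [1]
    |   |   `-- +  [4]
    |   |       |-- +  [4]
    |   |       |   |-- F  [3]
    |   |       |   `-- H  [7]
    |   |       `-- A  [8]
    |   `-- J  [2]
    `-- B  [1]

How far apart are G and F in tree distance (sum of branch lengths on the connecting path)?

The path runs G → … → MRCA → … → F; the MRCA is the root of the tree.
Branch lengths along that path: 1 + 2 + 2 + 3 + 8 + 3 + 4 + 4 + 3 = 30.

30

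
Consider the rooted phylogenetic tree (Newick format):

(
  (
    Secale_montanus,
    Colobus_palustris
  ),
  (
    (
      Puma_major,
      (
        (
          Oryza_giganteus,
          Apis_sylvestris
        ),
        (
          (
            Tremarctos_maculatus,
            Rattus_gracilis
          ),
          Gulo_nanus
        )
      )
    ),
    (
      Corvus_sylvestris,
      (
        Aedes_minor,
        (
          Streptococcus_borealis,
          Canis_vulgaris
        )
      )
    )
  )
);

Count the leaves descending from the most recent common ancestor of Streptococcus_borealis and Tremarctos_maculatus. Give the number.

10

The MRCA of Streptococcus_borealis and Tremarctos_maculatus is the node subtending ((Puma_major,((Oryza_giganteus,Apis_sylvestris),((Tremarctos_maculatus,Rattus_gracilis),Gulo_nanus))),(Corvus_sylvestris,(Aedes_minor,(Streptococcus_borealis,Canis_vulgaris)))).
That clade contains 10 terminal taxa: Aedes_minor, Apis_sylvestris, Canis_vulgaris, Corvus_sylvestris, Gulo_nanus, Oryza_giganteus, Puma_major, Rattus_gracilis, Streptococcus_borealis, Tremarctos_maculatus.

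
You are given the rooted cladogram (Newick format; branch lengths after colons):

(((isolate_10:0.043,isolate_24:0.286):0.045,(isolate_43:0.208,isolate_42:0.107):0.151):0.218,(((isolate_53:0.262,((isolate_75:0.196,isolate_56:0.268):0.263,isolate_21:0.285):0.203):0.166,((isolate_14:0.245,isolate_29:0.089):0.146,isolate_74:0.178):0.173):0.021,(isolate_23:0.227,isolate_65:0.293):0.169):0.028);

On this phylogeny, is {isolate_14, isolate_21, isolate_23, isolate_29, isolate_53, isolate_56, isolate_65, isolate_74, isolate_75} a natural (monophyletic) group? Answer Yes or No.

Yes

The most recent common ancestor of these taxa subtends (((isolate_53,((isolate_75,isolate_56),isolate_21)),((isolate_14,isolate_29),isolate_74)),(isolate_23,isolate_65)).
That clade has exactly 9 tips — every listed taxon and nothing else — so the group is monophyletic.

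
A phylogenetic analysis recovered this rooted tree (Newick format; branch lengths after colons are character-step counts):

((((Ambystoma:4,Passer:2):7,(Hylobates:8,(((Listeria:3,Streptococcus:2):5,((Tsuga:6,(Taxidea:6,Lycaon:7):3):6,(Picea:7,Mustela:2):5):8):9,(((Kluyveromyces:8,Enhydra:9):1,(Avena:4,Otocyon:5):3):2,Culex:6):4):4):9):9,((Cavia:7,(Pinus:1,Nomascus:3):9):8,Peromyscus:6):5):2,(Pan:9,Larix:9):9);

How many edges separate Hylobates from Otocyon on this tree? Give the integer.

The MRCA of Hylobates and Otocyon is the node subtending (Hylobates,(((Listeria,Streptococcus),((Tsuga,(Taxidea,Lycaon)),(Picea,Mustela))),(((Kluyveromyces,Enhydra),(Avena,Otocyon)),Culex))).
From Hylobates up to that node: 1 branch. From Otocyon up to the same node: 5 branches. Total: 1 + 5 = 6.

6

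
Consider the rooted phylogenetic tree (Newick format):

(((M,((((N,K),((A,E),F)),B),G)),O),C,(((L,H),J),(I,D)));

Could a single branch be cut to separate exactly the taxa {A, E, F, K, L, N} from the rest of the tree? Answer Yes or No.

The MRCA of the listed taxa is the root, so the smallest clade containing them is the whole tree.
That clade also contains B, C, D, G, H, I, J, M, O, which are not in the proposed group, so the group is not monophyletic.

No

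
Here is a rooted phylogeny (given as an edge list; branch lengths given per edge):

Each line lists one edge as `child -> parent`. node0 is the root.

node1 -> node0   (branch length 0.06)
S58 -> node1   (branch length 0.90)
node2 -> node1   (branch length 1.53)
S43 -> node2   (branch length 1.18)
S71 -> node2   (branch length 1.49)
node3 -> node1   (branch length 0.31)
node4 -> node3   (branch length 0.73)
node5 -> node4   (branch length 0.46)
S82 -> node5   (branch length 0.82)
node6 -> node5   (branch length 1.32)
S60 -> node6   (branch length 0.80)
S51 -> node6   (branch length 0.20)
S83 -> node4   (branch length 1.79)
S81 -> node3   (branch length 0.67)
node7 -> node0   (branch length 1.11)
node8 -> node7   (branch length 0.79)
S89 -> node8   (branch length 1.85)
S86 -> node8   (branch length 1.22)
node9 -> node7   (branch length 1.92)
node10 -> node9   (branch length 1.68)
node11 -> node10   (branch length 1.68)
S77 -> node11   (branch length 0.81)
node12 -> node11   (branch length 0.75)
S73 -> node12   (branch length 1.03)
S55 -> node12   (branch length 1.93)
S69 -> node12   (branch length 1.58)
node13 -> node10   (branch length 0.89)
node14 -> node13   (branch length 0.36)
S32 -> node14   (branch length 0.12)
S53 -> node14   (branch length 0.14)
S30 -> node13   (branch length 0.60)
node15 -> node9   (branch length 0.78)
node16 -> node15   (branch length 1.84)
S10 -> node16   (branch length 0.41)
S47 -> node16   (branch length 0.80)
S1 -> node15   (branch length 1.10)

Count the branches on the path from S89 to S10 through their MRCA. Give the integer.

6

The MRCA of S89 and S10 is the node subtending ((S89,S86),(((S77,(S73,S55,S69)),((S32,S53),S30)),((S10,S47),S1))).
From S89 up to that node: 2 branches. From S10 up to the same node: 4 branches. Total: 2 + 4 = 6.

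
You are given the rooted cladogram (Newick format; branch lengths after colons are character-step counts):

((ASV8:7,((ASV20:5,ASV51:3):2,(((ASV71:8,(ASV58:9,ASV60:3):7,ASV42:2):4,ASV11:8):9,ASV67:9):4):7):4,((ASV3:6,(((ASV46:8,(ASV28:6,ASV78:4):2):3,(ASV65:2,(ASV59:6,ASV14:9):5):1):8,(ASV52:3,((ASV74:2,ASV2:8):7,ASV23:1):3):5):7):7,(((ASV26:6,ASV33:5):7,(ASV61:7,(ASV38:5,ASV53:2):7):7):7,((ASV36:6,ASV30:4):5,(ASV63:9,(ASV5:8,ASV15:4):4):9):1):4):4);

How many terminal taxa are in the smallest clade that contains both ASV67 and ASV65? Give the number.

The MRCA of ASV67 and ASV65 is the root, so the clade is the entire tree.
That clade contains 30 terminal taxa: ASV11, ASV14, ASV15, ASV2, ASV20, ASV23, ASV26, ASV28, ASV3, ASV30, ASV33, ASV36, ASV38, ASV42, ASV46, ASV5, ASV51, ASV52, ASV53, ASV58, ASV59, ASV60, ASV61, ASV63, ASV65, ASV67, ASV71, ASV74, ASV78, ASV8.

30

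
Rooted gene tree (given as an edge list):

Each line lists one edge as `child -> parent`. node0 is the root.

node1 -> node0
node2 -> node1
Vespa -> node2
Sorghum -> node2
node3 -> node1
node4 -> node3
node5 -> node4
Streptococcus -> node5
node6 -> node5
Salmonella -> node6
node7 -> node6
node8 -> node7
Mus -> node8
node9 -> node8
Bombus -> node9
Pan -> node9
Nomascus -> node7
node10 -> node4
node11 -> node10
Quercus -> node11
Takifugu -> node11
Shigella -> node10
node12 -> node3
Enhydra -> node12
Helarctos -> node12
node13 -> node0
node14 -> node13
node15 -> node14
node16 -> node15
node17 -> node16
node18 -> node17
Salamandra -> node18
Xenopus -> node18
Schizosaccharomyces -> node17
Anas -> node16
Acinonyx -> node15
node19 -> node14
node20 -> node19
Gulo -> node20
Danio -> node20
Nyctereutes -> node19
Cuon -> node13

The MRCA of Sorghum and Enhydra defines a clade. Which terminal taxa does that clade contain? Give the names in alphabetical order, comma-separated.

Bombus, Enhydra, Helarctos, Mus, Nomascus, Pan, Quercus, Salmonella, Shigella, Sorghum, Streptococcus, Takifugu, Vespa

Tracing Sorghum: it sits inside (Vespa,Sorghum).
Tracing Enhydra: it sits inside (Enhydra,Helarctos).
The smallest clade enclosing both is ((Vespa,Sorghum),(((Streptococcus,(Salmonella,((Mus,(Bombus,Pan)),Nomascus))),((Quercus,Takifugu),Shigella)),(Enhydra,Helarctos))); the answer is its 13 terminal taxa in alphabetical order.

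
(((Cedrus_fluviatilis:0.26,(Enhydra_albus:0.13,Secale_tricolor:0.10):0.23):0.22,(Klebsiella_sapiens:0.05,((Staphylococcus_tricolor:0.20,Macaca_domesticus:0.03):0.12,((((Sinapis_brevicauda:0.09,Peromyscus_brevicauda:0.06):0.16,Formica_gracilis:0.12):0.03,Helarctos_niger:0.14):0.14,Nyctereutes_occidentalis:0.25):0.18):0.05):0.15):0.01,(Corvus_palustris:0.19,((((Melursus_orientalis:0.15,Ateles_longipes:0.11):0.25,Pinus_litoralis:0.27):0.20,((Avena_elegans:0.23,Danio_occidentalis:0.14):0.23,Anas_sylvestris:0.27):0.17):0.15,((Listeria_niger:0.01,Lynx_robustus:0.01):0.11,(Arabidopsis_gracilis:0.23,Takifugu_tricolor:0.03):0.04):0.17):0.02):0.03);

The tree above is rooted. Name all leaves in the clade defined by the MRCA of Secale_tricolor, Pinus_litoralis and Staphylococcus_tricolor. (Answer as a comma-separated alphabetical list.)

Tracing Secale_tricolor: it sits inside (Enhydra_albus,Secale_tricolor).
Tracing Pinus_litoralis: it sits inside ((Melursus_orientalis,Ateles_longipes),Pinus_litoralis).
Tracing Staphylococcus_tricolor: it sits inside (Staphylococcus_tricolor,Macaca_domesticus).
The smallest clade enclosing all 3 is the whole tree (their MRCA is the root), so the answer is all 22 tips in alphabetical order.

Anas_sylvestris, Arabidopsis_gracilis, Ateles_longipes, Avena_elegans, Cedrus_fluviatilis, Corvus_palustris, Danio_occidentalis, Enhydra_albus, Formica_gracilis, Helarctos_niger, Klebsiella_sapiens, Listeria_niger, Lynx_robustus, Macaca_domesticus, Melursus_orientalis, Nyctereutes_occidentalis, Peromyscus_brevicauda, Pinus_litoralis, Secale_tricolor, Sinapis_brevicauda, Staphylococcus_tricolor, Takifugu_tricolor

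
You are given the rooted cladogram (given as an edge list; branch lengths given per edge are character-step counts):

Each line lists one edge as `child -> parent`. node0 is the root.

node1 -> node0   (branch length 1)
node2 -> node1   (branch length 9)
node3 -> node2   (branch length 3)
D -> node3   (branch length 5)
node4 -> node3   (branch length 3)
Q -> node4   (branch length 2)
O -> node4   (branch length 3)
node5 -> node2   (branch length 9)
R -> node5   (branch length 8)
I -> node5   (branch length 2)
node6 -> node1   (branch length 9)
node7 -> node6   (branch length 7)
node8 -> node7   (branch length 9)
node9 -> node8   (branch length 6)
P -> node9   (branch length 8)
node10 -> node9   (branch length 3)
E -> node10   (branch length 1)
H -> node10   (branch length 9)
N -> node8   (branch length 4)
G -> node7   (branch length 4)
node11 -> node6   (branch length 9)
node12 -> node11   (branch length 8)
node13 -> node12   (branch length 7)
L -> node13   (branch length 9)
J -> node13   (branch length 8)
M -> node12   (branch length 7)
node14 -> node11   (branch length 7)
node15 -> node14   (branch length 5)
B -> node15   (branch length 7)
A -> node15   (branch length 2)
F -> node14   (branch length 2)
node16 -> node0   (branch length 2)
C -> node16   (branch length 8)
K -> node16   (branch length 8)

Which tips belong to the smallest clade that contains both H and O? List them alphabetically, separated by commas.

Tracing H: it sits inside (E,H).
Tracing O: it sits inside (Q,O).
The smallest clade enclosing both is (((D,(Q,O)),(R,I)),((((P,(E,H)),N),G),(((L,J),M),((B,A),F)))); the answer is its 16 terminal taxa in alphabetical order.

A, B, D, E, F, G, H, I, J, L, M, N, O, P, Q, R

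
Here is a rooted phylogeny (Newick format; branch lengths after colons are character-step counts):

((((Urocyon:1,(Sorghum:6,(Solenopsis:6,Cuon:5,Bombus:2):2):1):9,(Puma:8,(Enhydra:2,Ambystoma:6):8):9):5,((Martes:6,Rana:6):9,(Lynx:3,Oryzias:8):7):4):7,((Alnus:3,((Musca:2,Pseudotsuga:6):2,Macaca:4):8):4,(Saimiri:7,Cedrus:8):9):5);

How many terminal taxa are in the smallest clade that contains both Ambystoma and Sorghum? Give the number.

The MRCA of Ambystoma and Sorghum is the node subtending ((Urocyon,(Sorghum,(Solenopsis,Cuon,Bombus))),(Puma,(Enhydra,Ambystoma))).
That clade contains 8 terminal taxa: Ambystoma, Bombus, Cuon, Enhydra, Puma, Solenopsis, Sorghum, Urocyon.

8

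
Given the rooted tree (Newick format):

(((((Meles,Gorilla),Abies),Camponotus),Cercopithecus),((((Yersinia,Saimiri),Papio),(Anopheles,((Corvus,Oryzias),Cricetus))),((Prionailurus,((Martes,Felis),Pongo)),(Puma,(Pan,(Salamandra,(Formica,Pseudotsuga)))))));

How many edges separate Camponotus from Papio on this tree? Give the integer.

7

The MRCA of Camponotus and Papio is the root of the tree.
From Camponotus up to that node: 3 branches. From Papio up to the same node: 4 branches. Total: 3 + 4 = 7.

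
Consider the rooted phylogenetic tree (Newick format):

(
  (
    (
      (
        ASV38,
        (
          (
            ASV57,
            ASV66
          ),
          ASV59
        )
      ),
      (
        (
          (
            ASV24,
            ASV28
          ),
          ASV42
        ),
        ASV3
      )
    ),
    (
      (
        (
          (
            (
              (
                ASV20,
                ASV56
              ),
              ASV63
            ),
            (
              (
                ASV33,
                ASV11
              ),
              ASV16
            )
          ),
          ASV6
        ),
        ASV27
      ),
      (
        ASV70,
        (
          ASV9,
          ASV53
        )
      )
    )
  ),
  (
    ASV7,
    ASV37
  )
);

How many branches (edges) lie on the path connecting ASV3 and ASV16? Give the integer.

The MRCA of ASV3 and ASV16 is the node subtending (((ASV38,((ASV57,ASV66),ASV59)),(((ASV24,ASV28),ASV42),ASV3)),((((((ASV20,ASV56),ASV63),((ASV33,ASV11),ASV16)),ASV6),ASV27),(ASV70,(ASV9,ASV53)))).
From ASV3 up to that node: 3 branches. From ASV16 up to the same node: 6 branches. Total: 3 + 6 = 9.

9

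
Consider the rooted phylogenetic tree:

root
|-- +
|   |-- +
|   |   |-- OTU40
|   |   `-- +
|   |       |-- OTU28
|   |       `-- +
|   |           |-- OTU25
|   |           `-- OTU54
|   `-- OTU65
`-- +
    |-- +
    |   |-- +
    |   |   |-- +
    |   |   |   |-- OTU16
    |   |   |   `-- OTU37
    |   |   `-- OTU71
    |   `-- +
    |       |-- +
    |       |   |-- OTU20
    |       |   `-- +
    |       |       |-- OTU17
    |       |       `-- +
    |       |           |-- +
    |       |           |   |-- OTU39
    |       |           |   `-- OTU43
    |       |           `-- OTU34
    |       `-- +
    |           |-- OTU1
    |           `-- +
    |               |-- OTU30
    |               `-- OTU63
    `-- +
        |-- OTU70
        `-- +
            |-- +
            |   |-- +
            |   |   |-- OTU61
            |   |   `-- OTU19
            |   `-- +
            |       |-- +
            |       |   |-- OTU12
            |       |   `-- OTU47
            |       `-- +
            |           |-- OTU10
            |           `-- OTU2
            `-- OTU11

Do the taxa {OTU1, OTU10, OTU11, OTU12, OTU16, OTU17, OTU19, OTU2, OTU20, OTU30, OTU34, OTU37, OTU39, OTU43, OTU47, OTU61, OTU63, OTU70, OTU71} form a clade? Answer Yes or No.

The most recent common ancestor of these taxa subtends ((((OTU16,OTU37),OTU71),((OTU20,(OTU17,((OTU39,OTU43),OTU34))),(OTU1,(OTU30,OTU63)))),(OTU70,(((OTU61,OTU19),((OTU12,OTU47),(OTU10,OTU2))),OTU11))).
That clade has exactly 19 tips — every listed taxon and nothing else — so the group is monophyletic.

Yes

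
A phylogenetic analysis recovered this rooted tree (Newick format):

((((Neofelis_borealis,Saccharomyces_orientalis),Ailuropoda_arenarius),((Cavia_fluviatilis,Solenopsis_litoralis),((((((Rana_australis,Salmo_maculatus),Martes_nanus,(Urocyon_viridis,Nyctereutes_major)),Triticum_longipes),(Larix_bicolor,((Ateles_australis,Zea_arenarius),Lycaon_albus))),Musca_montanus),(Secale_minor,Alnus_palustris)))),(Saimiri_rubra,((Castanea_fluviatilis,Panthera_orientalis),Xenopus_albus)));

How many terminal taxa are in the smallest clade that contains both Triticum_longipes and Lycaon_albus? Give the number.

10

The MRCA of Triticum_longipes and Lycaon_albus is the node subtending ((((Rana_australis,Salmo_maculatus),Martes_nanus,(Urocyon_viridis,Nyctereutes_major)),Triticum_longipes),(Larix_bicolor,((Ateles_australis,Zea_arenarius),Lycaon_albus))).
That clade contains 10 terminal taxa: Ateles_australis, Larix_bicolor, Lycaon_albus, Martes_nanus, Nyctereutes_major, Rana_australis, Salmo_maculatus, Triticum_longipes, Urocyon_viridis, Zea_arenarius.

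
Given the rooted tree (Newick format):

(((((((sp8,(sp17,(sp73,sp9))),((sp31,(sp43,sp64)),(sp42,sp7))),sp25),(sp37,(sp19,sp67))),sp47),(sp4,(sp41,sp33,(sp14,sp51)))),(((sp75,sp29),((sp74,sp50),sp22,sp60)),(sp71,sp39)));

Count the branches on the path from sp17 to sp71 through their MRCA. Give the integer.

11

The MRCA of sp17 and sp71 is the root of the tree.
From sp17 up to that node: 8 branches. From sp71 up to the same node: 3 branches. Total: 8 + 3 = 11.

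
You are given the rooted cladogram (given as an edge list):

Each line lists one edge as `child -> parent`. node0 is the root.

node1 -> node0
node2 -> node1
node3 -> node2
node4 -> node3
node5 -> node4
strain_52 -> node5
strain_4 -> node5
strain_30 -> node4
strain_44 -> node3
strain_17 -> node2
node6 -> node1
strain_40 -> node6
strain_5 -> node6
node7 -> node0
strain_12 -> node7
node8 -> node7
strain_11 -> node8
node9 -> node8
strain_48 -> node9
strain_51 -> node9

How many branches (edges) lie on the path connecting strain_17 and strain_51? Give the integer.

7

The MRCA of strain_17 and strain_51 is the root of the tree.
From strain_17 up to that node: 3 branches. From strain_51 up to the same node: 4 branches. Total: 3 + 4 = 7.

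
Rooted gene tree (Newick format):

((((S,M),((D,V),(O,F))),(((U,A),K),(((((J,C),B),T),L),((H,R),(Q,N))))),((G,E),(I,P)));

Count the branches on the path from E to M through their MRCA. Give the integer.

The MRCA of E and M is the root of the tree.
From E up to that node: 3 branches. From M up to the same node: 4 branches. Total: 3 + 4 = 7.

7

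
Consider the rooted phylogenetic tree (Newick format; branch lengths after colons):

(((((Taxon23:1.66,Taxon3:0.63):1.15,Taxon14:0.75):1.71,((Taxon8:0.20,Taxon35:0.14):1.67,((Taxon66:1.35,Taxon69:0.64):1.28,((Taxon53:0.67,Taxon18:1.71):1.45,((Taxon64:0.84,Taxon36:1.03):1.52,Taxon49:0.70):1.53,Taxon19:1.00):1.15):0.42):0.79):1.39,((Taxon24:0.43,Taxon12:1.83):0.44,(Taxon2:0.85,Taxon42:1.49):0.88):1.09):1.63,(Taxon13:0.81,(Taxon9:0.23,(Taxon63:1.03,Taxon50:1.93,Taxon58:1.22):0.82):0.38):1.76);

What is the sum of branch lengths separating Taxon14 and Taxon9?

The path runs Taxon14 → … → MRCA → … → Taxon9; the MRCA is the root of the tree.
Branch lengths along that path: 0.75 + 1.71 + 1.39 + 1.63 + 1.76 + 0.38 + 0.23 = 7.85.

7.85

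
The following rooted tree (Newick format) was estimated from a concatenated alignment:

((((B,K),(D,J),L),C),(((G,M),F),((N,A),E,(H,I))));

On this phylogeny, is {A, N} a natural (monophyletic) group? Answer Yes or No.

Yes

The most recent common ancestor of these taxa subtends (N,A).
That clade has exactly 2 tips — every listed taxon and nothing else — so the group is monophyletic.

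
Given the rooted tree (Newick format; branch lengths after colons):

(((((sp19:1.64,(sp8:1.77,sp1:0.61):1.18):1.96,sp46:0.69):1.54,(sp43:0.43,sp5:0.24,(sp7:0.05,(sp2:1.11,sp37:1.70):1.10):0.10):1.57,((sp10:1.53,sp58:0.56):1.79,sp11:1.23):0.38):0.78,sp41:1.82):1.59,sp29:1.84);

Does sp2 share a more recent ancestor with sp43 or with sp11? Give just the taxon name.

sp43

The MRCA of sp2 and sp43 subtends (sp43,sp5,(sp7,(sp2,sp37))) (5 taxa).
The MRCA of sp2 and sp11 subtends (((sp19,(sp8,sp1)),sp46),(sp43,sp5,(sp7,(sp2,sp37))),((sp10,sp58),sp11)) (12 taxa).
The first is nested inside the second, so sp2 shares a more recent common ancestor with sp43.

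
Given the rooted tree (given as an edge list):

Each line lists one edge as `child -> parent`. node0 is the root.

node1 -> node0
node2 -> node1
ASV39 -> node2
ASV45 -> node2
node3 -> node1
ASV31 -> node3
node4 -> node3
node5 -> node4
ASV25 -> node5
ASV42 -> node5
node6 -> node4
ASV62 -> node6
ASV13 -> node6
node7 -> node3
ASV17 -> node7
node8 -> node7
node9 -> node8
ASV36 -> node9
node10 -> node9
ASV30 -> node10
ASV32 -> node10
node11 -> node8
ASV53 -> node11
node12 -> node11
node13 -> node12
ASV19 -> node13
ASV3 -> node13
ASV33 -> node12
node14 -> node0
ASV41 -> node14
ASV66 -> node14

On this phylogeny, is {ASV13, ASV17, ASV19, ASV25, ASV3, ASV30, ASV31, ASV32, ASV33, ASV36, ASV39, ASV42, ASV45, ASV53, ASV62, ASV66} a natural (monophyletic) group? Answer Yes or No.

The MRCA of the listed taxa is the root, so the smallest clade containing them is the whole tree.
That clade also contains ASV41, which is not in the proposed group, so the group is not monophyletic.

No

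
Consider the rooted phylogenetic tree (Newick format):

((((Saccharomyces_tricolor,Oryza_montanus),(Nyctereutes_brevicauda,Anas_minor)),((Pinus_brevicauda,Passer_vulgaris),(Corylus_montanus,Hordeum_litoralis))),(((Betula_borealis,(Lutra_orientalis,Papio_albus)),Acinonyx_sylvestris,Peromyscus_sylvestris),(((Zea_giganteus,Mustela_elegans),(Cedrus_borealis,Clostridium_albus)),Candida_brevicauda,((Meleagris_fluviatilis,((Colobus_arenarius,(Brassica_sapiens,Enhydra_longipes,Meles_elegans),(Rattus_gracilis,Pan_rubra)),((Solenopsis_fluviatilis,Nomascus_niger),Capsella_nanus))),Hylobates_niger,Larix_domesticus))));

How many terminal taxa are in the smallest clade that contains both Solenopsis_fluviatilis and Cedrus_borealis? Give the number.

The MRCA of Solenopsis_fluviatilis and Cedrus_borealis is the node subtending (((Zea_giganteus,Mustela_elegans),(Cedrus_borealis,Clostridium_albus)),Candida_brevicauda,((Meleagris_fluviatilis,((Colobus_arenarius,(Brassica_sapiens,Enhydra_longipes,Meles_elegans),(Rattus_gracilis,Pan_rubra)),((Solenopsis_fluviatilis,Nomascus_niger),Capsella_nanus))),Hylobates_niger,Larix_domesticus)).
That clade contains 17 terminal taxa: Brassica_sapiens, Candida_brevicauda, Capsella_nanus, Cedrus_borealis, Clostridium_albus, Colobus_arenarius, Enhydra_longipes, Hylobates_niger, Larix_domesticus, Meleagris_fluviatilis, Meles_elegans, Mustela_elegans, Nomascus_niger, Pan_rubra, Rattus_gracilis, Solenopsis_fluviatilis, Zea_giganteus.

17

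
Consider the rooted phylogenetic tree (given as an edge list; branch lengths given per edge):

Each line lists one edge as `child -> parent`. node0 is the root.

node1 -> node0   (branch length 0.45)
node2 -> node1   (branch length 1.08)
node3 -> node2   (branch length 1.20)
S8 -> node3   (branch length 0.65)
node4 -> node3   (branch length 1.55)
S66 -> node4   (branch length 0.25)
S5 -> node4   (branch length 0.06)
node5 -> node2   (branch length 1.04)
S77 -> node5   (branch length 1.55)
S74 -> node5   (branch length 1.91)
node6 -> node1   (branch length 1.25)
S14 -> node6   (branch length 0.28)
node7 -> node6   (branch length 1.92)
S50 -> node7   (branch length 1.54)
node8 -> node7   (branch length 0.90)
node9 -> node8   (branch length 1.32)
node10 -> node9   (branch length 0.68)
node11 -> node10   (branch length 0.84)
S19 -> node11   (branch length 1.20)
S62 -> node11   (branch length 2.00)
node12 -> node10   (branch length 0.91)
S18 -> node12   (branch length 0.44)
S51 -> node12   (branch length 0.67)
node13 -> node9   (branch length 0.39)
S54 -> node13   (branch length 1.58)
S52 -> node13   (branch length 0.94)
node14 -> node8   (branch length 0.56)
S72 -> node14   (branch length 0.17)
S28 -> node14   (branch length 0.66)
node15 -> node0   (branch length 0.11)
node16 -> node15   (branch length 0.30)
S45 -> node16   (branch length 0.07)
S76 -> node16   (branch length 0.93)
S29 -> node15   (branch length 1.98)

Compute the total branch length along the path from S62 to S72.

5.57

The path runs S62 → … → MRCA → … → S72; the MRCA is the node subtending ((((S19,S62),(S18,S51)),(S54,S52)),(S72,S28)).
Branch lengths along that path: 2.00 + 0.84 + 0.68 + 1.32 + 0.56 + 0.17 = 5.57.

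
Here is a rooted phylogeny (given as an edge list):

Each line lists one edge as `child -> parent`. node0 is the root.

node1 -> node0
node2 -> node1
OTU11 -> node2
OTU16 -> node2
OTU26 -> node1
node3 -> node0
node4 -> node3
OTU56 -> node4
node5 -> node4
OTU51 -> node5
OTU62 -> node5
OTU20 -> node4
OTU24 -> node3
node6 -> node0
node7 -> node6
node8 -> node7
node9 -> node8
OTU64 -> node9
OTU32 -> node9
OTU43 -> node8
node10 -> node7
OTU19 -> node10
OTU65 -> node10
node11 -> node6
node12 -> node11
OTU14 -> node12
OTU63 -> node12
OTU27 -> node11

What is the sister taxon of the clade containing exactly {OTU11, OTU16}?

The clade containing exactly {OTU11, OTU16} attaches to the tree at the node subtending ((OTU11,OTU16),OTU26).
The other lineage descending from that same node — the sister group — is the single tip OTU26.

OTU26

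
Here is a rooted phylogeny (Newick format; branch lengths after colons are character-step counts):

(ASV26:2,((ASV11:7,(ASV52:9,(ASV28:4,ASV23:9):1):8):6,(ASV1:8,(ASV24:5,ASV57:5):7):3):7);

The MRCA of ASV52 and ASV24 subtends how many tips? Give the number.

7

The MRCA of ASV52 and ASV24 is the node subtending ((ASV11,(ASV52,(ASV28,ASV23))),(ASV1,(ASV24,ASV57))).
That clade contains 7 terminal taxa: ASV1, ASV11, ASV23, ASV24, ASV28, ASV52, ASV57.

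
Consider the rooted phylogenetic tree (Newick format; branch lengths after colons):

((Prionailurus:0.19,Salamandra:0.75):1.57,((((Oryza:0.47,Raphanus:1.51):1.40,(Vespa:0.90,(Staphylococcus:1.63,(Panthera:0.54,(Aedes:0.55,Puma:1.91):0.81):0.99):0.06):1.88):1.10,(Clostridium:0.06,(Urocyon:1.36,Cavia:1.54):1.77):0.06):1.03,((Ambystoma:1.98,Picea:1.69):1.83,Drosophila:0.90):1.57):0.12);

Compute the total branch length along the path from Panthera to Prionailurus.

The path runs Panthera → … → MRCA → … → Prionailurus; the MRCA is the root of the tree.
Branch lengths along that path: 0.54 + 0.99 + 0.06 + 1.88 + 1.10 + 1.03 + 0.12 + 1.57 + 0.19 = 7.48.

7.48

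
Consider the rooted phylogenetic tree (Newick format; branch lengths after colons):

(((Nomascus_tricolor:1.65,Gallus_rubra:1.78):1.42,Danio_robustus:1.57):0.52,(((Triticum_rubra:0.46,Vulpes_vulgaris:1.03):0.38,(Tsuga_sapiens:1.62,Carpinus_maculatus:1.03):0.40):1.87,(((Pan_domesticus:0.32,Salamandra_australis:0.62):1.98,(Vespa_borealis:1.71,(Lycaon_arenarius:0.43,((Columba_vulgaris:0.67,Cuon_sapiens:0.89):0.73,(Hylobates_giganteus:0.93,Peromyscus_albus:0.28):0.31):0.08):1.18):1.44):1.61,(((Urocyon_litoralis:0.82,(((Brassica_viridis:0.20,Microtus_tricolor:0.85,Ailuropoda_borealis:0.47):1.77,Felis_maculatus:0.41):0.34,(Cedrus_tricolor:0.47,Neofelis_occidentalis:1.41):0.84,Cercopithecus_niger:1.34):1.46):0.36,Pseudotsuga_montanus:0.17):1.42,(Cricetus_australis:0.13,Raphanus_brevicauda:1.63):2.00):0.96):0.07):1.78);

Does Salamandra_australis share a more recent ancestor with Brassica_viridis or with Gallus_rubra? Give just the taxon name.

Brassica_viridis

The MRCA of Salamandra_australis and Brassica_viridis subtends (((Pan_domesticus,Salamandra_australis),(Vespa_borealis,(Lycaon_arenarius,((Columba_vulgaris,Cuon_sapiens),(Hylobates_giganteus,Peromyscus_albus))))),(((Urocyon_litoralis,(((Brassica_viridis,Microtus_tricolor,Ailuropoda_borealis),Felis_maculatus),(Cedrus_tricolor,Neofelis_occidentalis),Cercopithecus_niger)),Pseudotsuga_montanus),(Cricetus_australis,Raphanus_brevicauda))) (19 taxa).
The MRCA of Salamandra_australis and Gallus_rubra is the root, subtending the entire tree (26 taxa).
The first is nested inside the second, so Salamandra_australis shares a more recent common ancestor with Brassica_viridis.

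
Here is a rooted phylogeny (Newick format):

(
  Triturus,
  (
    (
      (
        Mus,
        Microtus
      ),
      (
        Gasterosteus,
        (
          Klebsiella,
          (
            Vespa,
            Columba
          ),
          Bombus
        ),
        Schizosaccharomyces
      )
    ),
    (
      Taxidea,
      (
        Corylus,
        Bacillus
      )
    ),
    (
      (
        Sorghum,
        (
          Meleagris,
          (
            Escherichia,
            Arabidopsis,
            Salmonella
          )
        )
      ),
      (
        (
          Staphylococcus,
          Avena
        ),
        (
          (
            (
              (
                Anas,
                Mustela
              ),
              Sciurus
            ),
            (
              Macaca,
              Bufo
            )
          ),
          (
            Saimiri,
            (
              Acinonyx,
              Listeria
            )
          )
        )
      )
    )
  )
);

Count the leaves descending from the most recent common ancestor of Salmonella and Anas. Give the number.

The MRCA of Salmonella and Anas is the node subtending ((Sorghum,(Meleagris,(Escherichia,Arabidopsis,Salmonella))),((Staphylococcus,Avena),((((Anas,Mustela),Sciurus),(Macaca,Bufo)),(Saimiri,(Acinonyx,Listeria))))).
That clade contains 15 terminal taxa: Acinonyx, Anas, Arabidopsis, Avena, Bufo, Escherichia, Listeria, Macaca, Meleagris, Mustela, Saimiri, Salmonella, Sciurus, Sorghum, Staphylococcus.

15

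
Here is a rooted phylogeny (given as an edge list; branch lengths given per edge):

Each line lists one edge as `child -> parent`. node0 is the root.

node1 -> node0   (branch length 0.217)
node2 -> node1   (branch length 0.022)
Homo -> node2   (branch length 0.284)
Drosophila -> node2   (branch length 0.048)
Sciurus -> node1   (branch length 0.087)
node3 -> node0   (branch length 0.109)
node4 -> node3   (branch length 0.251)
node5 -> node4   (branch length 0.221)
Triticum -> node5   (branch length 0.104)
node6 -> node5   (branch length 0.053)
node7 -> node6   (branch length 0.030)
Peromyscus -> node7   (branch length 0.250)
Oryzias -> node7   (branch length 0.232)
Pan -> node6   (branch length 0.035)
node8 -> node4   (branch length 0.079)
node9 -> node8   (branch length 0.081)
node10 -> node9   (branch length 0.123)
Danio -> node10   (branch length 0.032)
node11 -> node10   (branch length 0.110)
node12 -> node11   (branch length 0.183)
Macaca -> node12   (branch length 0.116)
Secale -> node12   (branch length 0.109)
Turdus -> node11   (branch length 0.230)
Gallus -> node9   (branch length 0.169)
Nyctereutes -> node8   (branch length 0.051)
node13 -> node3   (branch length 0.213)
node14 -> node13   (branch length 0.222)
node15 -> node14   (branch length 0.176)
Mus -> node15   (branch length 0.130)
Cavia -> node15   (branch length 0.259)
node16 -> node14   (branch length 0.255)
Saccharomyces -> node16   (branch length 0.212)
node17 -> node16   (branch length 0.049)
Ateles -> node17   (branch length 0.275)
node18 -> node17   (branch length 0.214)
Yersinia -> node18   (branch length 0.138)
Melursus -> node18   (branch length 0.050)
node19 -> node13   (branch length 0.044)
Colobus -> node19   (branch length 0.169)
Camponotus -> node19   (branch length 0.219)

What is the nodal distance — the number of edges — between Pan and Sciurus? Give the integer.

7

The MRCA of Pan and Sciurus is the root of the tree.
From Pan up to that node: 5 branches. From Sciurus up to the same node: 2 branches. Total: 5 + 2 = 7.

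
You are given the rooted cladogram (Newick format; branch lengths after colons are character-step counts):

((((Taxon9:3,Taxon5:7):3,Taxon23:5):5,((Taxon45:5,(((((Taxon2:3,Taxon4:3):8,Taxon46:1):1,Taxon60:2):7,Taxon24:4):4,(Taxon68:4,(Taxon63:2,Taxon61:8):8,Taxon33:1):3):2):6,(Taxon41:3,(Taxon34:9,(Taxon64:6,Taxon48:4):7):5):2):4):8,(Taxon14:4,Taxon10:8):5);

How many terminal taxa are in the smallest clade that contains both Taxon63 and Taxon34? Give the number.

14

The MRCA of Taxon63 and Taxon34 is the node subtending ((Taxon45,(((((Taxon2,Taxon4),Taxon46),Taxon60),Taxon24),(Taxon68,(Taxon63,Taxon61),Taxon33))),(Taxon41,(Taxon34,(Taxon64,Taxon48)))).
That clade contains 14 terminal taxa: Taxon2, Taxon24, Taxon33, Taxon34, Taxon4, Taxon41, Taxon45, Taxon46, Taxon48, Taxon60, Taxon61, Taxon63, Taxon64, Taxon68.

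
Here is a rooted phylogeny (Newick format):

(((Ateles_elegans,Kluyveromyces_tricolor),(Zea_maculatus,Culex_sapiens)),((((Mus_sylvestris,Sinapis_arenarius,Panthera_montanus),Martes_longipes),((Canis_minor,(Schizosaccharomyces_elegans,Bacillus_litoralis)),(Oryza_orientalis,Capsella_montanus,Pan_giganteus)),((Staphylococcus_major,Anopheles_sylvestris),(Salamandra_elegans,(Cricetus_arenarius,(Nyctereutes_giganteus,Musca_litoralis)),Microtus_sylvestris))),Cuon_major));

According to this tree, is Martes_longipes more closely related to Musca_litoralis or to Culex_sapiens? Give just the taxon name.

Musca_litoralis

The MRCA of Martes_longipes and Musca_litoralis subtends (((Mus_sylvestris,Sinapis_arenarius,Panthera_montanus),Martes_longipes),((Canis_minor,(Schizosaccharomyces_elegans,Bacillus_litoralis)),(Oryza_orientalis,Capsella_montanus,Pan_giganteus)),((Staphylococcus_major,Anopheles_sylvestris),(Salamandra_elegans,(Cricetus_arenarius,(Nyctereutes_giganteus,Musca_litoralis)),Microtus_sylvestris))) (17 taxa).
The MRCA of Martes_longipes and Culex_sapiens is the root, subtending the entire tree (22 taxa).
The first is nested inside the second, so Martes_longipes shares a more recent common ancestor with Musca_litoralis.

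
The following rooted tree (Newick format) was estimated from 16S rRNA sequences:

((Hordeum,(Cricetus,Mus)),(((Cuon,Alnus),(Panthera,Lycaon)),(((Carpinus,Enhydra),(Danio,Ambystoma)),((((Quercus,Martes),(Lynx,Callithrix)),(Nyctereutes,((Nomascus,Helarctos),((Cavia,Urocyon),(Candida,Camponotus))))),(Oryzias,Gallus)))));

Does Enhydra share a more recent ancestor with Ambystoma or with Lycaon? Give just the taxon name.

Ambystoma

The MRCA of Enhydra and Ambystoma subtends ((Carpinus,Enhydra),(Danio,Ambystoma)) (4 taxa).
The MRCA of Enhydra and Lycaon subtends (((Cuon,Alnus),(Panthera,Lycaon)),(((Carpinus,Enhydra),(Danio,Ambystoma)),((((Quercus,Martes),(Lynx,Callithrix)),(Nyctereutes,((Nomascus,Helarctos),((Cavia,Urocyon),(Candida,Camponotus))))),(Oryzias,Gallus)))) (21 taxa).
The first is nested inside the second, so Enhydra shares a more recent common ancestor with Ambystoma.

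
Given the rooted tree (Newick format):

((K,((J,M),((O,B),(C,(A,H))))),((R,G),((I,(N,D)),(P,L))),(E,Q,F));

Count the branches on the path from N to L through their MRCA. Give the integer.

The MRCA of N and L is the node subtending ((I,(N,D)),(P,L)).
From N up to that node: 3 branches. From L up to the same node: 2 branches. Total: 3 + 2 = 5.

5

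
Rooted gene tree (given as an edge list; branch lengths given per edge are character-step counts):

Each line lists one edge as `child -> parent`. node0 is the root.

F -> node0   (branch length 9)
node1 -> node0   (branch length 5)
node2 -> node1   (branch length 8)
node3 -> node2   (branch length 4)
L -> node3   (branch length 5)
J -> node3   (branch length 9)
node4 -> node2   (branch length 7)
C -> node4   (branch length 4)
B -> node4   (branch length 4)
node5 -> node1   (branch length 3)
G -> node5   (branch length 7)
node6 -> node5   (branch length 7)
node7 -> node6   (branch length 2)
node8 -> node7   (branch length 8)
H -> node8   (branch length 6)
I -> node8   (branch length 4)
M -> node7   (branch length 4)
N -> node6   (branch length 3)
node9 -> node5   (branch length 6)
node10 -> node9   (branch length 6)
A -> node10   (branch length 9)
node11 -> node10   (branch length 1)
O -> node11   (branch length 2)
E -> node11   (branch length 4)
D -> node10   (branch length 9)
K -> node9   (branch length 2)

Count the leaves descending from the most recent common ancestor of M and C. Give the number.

14

The MRCA of M and C is the node subtending (((L,J),(C,B)),(G,(((H,I),M),N),((A,(O,E),D),K))).
That clade contains 14 terminal taxa: A, B, C, D, E, G, H, I, J, K, L, M, N, O.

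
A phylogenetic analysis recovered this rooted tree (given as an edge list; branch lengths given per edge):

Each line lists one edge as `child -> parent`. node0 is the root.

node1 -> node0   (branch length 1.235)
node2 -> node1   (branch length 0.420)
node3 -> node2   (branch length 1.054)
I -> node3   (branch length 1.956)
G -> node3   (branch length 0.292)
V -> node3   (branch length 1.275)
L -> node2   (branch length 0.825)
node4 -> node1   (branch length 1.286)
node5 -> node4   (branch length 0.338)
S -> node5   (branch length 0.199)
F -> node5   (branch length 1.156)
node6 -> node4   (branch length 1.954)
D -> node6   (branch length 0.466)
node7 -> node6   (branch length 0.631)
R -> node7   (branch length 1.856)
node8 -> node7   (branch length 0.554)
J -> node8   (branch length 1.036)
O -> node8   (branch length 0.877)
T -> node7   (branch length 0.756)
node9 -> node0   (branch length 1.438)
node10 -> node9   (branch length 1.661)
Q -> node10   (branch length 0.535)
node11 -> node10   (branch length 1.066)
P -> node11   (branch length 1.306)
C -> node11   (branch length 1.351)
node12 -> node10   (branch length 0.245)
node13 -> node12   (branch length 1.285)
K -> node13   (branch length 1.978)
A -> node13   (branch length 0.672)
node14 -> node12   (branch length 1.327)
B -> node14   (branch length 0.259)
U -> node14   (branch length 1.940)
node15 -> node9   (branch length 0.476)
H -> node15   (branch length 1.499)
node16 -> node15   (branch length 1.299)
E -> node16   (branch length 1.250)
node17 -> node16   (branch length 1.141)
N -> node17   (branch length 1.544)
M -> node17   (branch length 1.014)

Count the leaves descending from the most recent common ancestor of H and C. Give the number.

11

The MRCA of H and C is the node subtending ((Q,(P,C),((K,A),(B,U))),(H,(E,(N,M)))).
That clade contains 11 terminal taxa: A, B, C, E, H, K, M, N, P, Q, U.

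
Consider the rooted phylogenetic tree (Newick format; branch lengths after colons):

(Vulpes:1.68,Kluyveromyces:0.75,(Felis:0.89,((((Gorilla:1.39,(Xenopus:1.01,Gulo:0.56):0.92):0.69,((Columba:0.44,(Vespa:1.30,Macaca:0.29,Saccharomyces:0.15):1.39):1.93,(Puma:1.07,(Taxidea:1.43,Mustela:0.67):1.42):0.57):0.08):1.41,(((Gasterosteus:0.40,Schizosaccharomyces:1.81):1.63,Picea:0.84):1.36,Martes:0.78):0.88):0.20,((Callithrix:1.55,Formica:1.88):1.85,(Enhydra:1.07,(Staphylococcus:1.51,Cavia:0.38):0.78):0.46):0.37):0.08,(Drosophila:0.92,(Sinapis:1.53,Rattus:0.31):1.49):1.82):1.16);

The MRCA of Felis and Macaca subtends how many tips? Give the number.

23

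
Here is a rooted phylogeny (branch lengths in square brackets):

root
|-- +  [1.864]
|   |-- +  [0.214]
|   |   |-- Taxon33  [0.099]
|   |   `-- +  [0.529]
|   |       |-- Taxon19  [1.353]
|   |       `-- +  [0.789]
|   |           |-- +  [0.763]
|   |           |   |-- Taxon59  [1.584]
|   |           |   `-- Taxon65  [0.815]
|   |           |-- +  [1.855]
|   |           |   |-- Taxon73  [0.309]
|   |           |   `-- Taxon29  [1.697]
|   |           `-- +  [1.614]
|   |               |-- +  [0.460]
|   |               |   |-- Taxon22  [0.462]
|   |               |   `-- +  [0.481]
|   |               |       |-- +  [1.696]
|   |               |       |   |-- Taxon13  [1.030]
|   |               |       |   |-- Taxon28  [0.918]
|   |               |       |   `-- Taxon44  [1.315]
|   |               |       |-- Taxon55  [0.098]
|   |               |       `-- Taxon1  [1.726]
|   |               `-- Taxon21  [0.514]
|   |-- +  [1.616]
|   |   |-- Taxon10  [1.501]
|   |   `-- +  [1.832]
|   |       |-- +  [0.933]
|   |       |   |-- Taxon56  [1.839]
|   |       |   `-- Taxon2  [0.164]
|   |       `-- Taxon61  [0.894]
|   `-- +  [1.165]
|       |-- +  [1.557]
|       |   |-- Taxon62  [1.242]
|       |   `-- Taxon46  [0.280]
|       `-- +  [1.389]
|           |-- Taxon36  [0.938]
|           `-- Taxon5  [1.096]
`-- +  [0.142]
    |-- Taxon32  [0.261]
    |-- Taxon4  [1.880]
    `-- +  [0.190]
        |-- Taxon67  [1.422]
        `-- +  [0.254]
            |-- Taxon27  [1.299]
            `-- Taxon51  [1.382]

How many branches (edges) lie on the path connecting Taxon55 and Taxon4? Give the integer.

The MRCA of Taxon55 and Taxon4 is the root of the tree.
From Taxon55 up to that node: 8 branches. From Taxon4 up to the same node: 2 branches. Total: 8 + 2 = 10.

10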